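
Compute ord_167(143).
166

167 is prime, so ord(143) divides φ(167) = 166.
Divisors of 166: 1, 2, 83, 166.
Repeated squaring: 143^1 ≡ 143, 143^2 ≡ 75, 143^4 ≡ 114, 143^8 ≡ 137, 143^16 ≡ 65, 143^32 ≡ 50, 143^64 ≡ 162, 143^128 ≡ 25 (mod 167).
Test 143^d mod 167 for each divisor d in increasing order:
143^1 ≡ 143
143^2 ≡ 75
143^83 = 143^64·143^16·143^2·143^1 ≡ 166
143^166 = 143^128·143^32·143^4·143^2 ≡ 1  ← first divisor giving 1
The order is 166.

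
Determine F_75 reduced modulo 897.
320

Matrix identity: Q^n = [[F_(n+1), F_n], [F_n, F_(n-1)]] with Q = [[1,1],[1,0]].
n = 75 = 1001011₂. Square-and-multiply, entries mod 897:
Q^1 = [[1,1],[1,0]]
Q^2 = (Q^1)² = [[2,1],[1,1]]
Q^4 = (Q^2)² = [[5,3],[3,2]]
Q^9 = (Q^4)²·Q = [[55,34],[34,21]]
Q^18 = (Q^9)² = [[593,790],[790,700]]
Q^37 = (Q^18)²·Q = [[497,710],[710,684]]
Q^75 = (Q^37)²·Q = [[135,320],[320,712]]
F_75 mod 897 = Q^75[0][1] = 320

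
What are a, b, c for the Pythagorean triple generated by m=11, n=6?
(85, 132, 157)

Euclid's formula: a = m² - n², b = 2mn, c = m² + n²
m = 11, n = 6
a = 11² - 6² = 121 - 36 = 85
b = 2 × 11 × 6 = 132
c = 11² + 6² = 121 + 36 = 157
Verification: 85² + 132² = 7225 + 17424 = 24649 = 157² ✓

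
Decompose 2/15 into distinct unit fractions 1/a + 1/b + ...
1/8 + 1/120

Greedy algorithm:
2/15: ceiling(15/2) = 8, use 1/8
1/120: ceiling(120/1) = 120, use 1/120
Result: 2/15 = 1/8 + 1/120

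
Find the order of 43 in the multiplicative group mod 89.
88

89 is prime, so ord(43) divides φ(89) = 88.
Divisors of 88: 1, 2, 4, 8, 11, 22, 44, 88.
Repeated squaring: 43^1 ≡ 43, 43^2 ≡ 69, 43^4 ≡ 44, 43^8 ≡ 67, 43^16 ≡ 39, 43^32 ≡ 8, 43^64 ≡ 64 (mod 89).
Test 43^d mod 89 for each divisor d in increasing order:
43^1 ≡ 43
43^2 ≡ 69
43^4 ≡ 44
43^8 ≡ 67
43^11 = 43^8·43^2·43^1 ≡ 52
43^22 = 43^16·43^4·43^2 ≡ 34
43^44 = 43^32·43^8·43^4 ≡ 88
43^88 = 43^64·43^16·43^8 ≡ 1  ← first divisor giving 1
The order is 88.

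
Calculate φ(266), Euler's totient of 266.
108

266 = 2 × 7 × 19
φ(n) = n × ∏(1 - 1/p) for each prime p dividing n
φ(266) = 266 × (1 - 1/2) × (1 - 1/7) × (1 - 1/19) = 108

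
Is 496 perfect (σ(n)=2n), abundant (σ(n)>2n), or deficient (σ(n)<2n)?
perfect

Proper divisors of 496: sum = 1 + 2 + 4 + 8 + 16 + 31 + 62 + 124 + 248 = 496
Since 496 = 496, 496 is perfect.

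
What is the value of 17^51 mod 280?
153

Repeated squaring. Binary of 51 = 110011.
17^1 ≡ 17 (mod 280); 17^2 ≡ 9 (mod 280); 17^4 ≡ 81 (mod 280); 17^8 ≡ 121 (mod 280); 17^16 ≡ 81 (mod 280); 17^32 ≡ 121 (mod 280)
17^51 = 17^1 × 17^2 × 17^16 × 17^32 ≡ 153 (mod 280)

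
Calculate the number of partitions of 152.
49686288421

p(n) counts ways to write n as a sum of positive integers (order ignored).
Euler's pentagonal recurrence: p(k) = p(k-1) + p(k-2) - p(k-5) - p(k-7) + p(k-12) + p(k-15) - ... (offsets j(3j∓1)/2, signs ++--, p(0)=1, p(<0)=0).
DP table for k = 0..151: p(0)=1, p(1)=1, p(2)=2, p(3)=3, p(4)=5, p(5)=7, p(6)=11, p(7)=15, p(8)=22, p(9)=30, p(10)=42, p(11)=56, p(12)=77, p(13)=101, p(14)=135, p(15)=176, p(16)=231, p(17)=297, p(18)=385, p(19)=490, p(20)=627, p(21)=792, p(22)=1002, p(23)=1255, p(24)=1575, p(25)=1958, p(26)=2436, p(27)=3010, p(28)=3718, p(29)=4565, p(30)=5604, p(31)=6842, p(32)=8349, p(33)=10143, p(34)=12310, p(35)=14883, p(36)=17977, p(37)=21637, p(38)=26015, p(39)=31185, p(40)=37338, p(41)=44583, p(42)=53174, p(43)=63261, p(44)=75175, p(45)=89134, p(46)=105558, p(47)=124754, p(48)=147273, p(49)=173525, p(50)=204226, p(51)=239943, p(52)=281589, p(53)=329931, p(54)=386155, p(55)=451276, p(56)=526823, p(57)=614154, p(58)=715220, p(59)=831820, p(60)=966467, p(61)=1121505, p(62)=1300156, p(63)=1505499, p(64)=1741630, p(65)=2012558, p(66)=2323520, p(67)=2679689, p(68)=3087735, p(69)=3554345, p(70)=4087968, p(71)=4697205, p(72)=5392783, p(73)=6185689, p(74)=7089500, p(75)=8118264, p(76)=9289091, p(77)=10619863, p(78)=12132164, p(79)=13848650, p(80)=15796476, p(81)=18004327, p(82)=20506255, p(83)=23338469, p(84)=26543660, p(85)=30167357, p(86)=34262962, p(87)=38887673, p(88)=44108109, p(89)=49995925, p(90)=56634173, p(91)=64112359, p(92)=72533807, p(93)=82010177, p(94)=92669720, p(95)=104651419, p(96)=118114304, p(97)=133230930, p(98)=150198136, p(99)=169229875, p(100)=190569292, p(101)=214481126, p(102)=241265379, p(103)=271248950, p(104)=304801365, p(105)=342325709, p(106)=384276336, p(107)=431149389, p(108)=483502844, p(109)=541946240, p(110)=607163746, p(111)=679903203, p(112)=761002156, p(113)=851376628, p(114)=952050665, p(115)=1064144451, p(116)=1188908248, p(117)=1327710076, p(118)=1482074143, p(119)=1653668665, p(120)=1844349560, p(121)=2056148051, p(122)=2291320912, p(123)=2552338241, p(124)=2841940500, p(125)=3163127352, p(126)=3519222692, p(127)=3913864295, p(128)=4351078600, p(129)=4835271870, p(130)=5371315400, p(131)=5964539504, p(132)=6620830889, p(133)=7346629512, p(134)=8149040695, p(135)=9035836076, p(136)=10015581680, p(137)=11097645016, p(138)=12292341831, p(139)=13610949895, p(140)=15065878135, p(141)=16670689208, p(142)=18440293320, p(143)=20390982757, p(144)=22540654445, p(145)=24908858009, p(146)=27517052599, p(147)=30388671978, p(148)=33549419497, p(149)=37027355200, p(150)=40853235313, p(151)=45060624582.
Final step: p(152) = p(151) + p(150) - p(147) - p(145) + p(140) + p(137) - p(130) - p(126) + p(117) + p(112) - p(101) - p(95) + p(82) + p(75) - p(60) - p(52) + p(35) + p(26) - p(7)
= 45060624582 + 40853235313 - 30388671978 - 24908858009 + 15065878135 + 11097645016 - 5371315400 - 3519222692 + 1327710076 + 761002156 - 214481126 - 104651419 + 20506255 + 8118264 - 966467 - 281589 + 14883 + 2436 - 15
= 49686288421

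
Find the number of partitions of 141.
16670689208

p(n) counts ways to write n as a sum of positive integers (order ignored).
Euler's pentagonal recurrence: p(k) = p(k-1) + p(k-2) - p(k-5) - p(k-7) + p(k-12) + p(k-15) - ... (offsets j(3j∓1)/2, signs ++--, p(0)=1, p(<0)=0).
DP table for k = 0..140: p(0)=1, p(1)=1, p(2)=2, p(3)=3, p(4)=5, p(5)=7, p(6)=11, p(7)=15, p(8)=22, p(9)=30, p(10)=42, p(11)=56, p(12)=77, p(13)=101, p(14)=135, p(15)=176, p(16)=231, p(17)=297, p(18)=385, p(19)=490, p(20)=627, p(21)=792, p(22)=1002, p(23)=1255, p(24)=1575, p(25)=1958, p(26)=2436, p(27)=3010, p(28)=3718, p(29)=4565, p(30)=5604, p(31)=6842, p(32)=8349, p(33)=10143, p(34)=12310, p(35)=14883, p(36)=17977, p(37)=21637, p(38)=26015, p(39)=31185, p(40)=37338, p(41)=44583, p(42)=53174, p(43)=63261, p(44)=75175, p(45)=89134, p(46)=105558, p(47)=124754, p(48)=147273, p(49)=173525, p(50)=204226, p(51)=239943, p(52)=281589, p(53)=329931, p(54)=386155, p(55)=451276, p(56)=526823, p(57)=614154, p(58)=715220, p(59)=831820, p(60)=966467, p(61)=1121505, p(62)=1300156, p(63)=1505499, p(64)=1741630, p(65)=2012558, p(66)=2323520, p(67)=2679689, p(68)=3087735, p(69)=3554345, p(70)=4087968, p(71)=4697205, p(72)=5392783, p(73)=6185689, p(74)=7089500, p(75)=8118264, p(76)=9289091, p(77)=10619863, p(78)=12132164, p(79)=13848650, p(80)=15796476, p(81)=18004327, p(82)=20506255, p(83)=23338469, p(84)=26543660, p(85)=30167357, p(86)=34262962, p(87)=38887673, p(88)=44108109, p(89)=49995925, p(90)=56634173, p(91)=64112359, p(92)=72533807, p(93)=82010177, p(94)=92669720, p(95)=104651419, p(96)=118114304, p(97)=133230930, p(98)=150198136, p(99)=169229875, p(100)=190569292, p(101)=214481126, p(102)=241265379, p(103)=271248950, p(104)=304801365, p(105)=342325709, p(106)=384276336, p(107)=431149389, p(108)=483502844, p(109)=541946240, p(110)=607163746, p(111)=679903203, p(112)=761002156, p(113)=851376628, p(114)=952050665, p(115)=1064144451, p(116)=1188908248, p(117)=1327710076, p(118)=1482074143, p(119)=1653668665, p(120)=1844349560, p(121)=2056148051, p(122)=2291320912, p(123)=2552338241, p(124)=2841940500, p(125)=3163127352, p(126)=3519222692, p(127)=3913864295, p(128)=4351078600, p(129)=4835271870, p(130)=5371315400, p(131)=5964539504, p(132)=6620830889, p(133)=7346629512, p(134)=8149040695, p(135)=9035836076, p(136)=10015581680, p(137)=11097645016, p(138)=12292341831, p(139)=13610949895, p(140)=15065878135.
Final step: p(141) = p(140) + p(139) - p(136) - p(134) + p(129) + p(126) - p(119) - p(115) + p(106) + p(101) - p(90) - p(84) + p(71) + p(64) - p(49) - p(41) + p(24) + p(15)
= 15065878135 + 13610949895 - 10015581680 - 8149040695 + 4835271870 + 3519222692 - 1653668665 - 1064144451 + 384276336 + 214481126 - 56634173 - 26543660 + 4697205 + 1741630 - 173525 - 44583 + 1575 + 176
= 16670689208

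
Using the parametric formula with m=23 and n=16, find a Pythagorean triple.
(273, 736, 785)

Euclid's formula: a = m² - n², b = 2mn, c = m² + n²
m = 23, n = 16
a = 23² - 16² = 529 - 256 = 273
b = 2 × 23 × 16 = 736
c = 23² + 16² = 529 + 256 = 785
Verification: 273² + 736² = 74529 + 541696 = 616225 = 785² ✓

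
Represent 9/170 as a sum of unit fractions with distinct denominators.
1/19 + 1/3230

Greedy algorithm:
9/170: ceiling(170/9) = 19, use 1/19
1/3230: ceiling(3230/1) = 3230, use 1/3230
Result: 9/170 = 1/19 + 1/3230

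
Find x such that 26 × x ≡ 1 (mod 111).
47

gcd(26, 111) = 1, so the inverse exists.
Extended Euclidean algorithm on (111, 26):
111 = 4 × 26 + 7  ⟹  7 = (1)·111 + (-4)·26
26 = 3 × 7 + 5  ⟹  5 = (-3)·111 + (13)·26
7 = 1 × 5 + 2  ⟹  2 = (4)·111 + (-17)·26
5 = 2 × 2 + 1  ⟹  1 = (-11)·111 + (47)·26
So (47)·26 ≡ 1 (mod 111), i.e. 26^(-1) ≡ 47 (mod 111).
Check: 26 × 47 = 1222 ≡ 1 (mod 111)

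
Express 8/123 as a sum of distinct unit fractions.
1/16 + 1/394 + 1/387696

Greedy algorithm:
8/123: ceiling(123/8) = 16, use 1/16
5/1968: ceiling(1968/5) = 394, use 1/394
1/387696: ceiling(387696/1) = 387696, use 1/387696
Result: 8/123 = 1/16 + 1/394 + 1/387696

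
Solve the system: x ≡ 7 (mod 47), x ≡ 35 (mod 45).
665

Using Chinese Remainder Theorem:
M = 47 × 45 = 2115
M1 = 45, M2 = 47
y1 = 45^(-1) mod 47 = 23
y2 = 47^(-1) mod 45 = 23
x = (7×45×23 + 35×47×23) mod 2115 = 665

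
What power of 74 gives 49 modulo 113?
64

Baby-step giant-step with step n = ⌈√113⌉ = 11.
Baby steps 74^j mod 113 (j:value) for j=0..10: 0:1, 1:74, 2:52, 3:6, 4:105, 5:86, 6:36, 7:65, 8:64, 9:103, 10:51.
Giant-step multiplier: 74^(-11) ≡ 74^(112-11) = 74^101 ≡ 108 (mod 113).
Giant steps γ_i = 49·108^i mod 113: γ_0=49, γ_1=94, γ_2=95, γ_3=90, γ_4=2, γ_5=103 (in table at j=9).
x = i·n + j = 5·11 + 9 = 64.
Check: 74^64 ≡ 49 (mod 113).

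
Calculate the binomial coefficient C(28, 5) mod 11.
6

Using Lucas' theorem:
Write n=28 and k=5 in base 11:
n in base 11: [2, 6]
k in base 11: [0, 5]
C(28,5) mod 11 = ∏ C(n_i, k_i) mod 11
Digit binomials (mod 11): C(2,0) = 1; C(6,5) = 6
Product: 1 × 6 = 6 ≡ 6 (mod 11)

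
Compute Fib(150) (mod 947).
680

Matrix identity: Q^n = [[F_(n+1), F_n], [F_n, F_(n-1)]] with Q = [[1,1],[1,0]].
n = 150 = 10010110₂. Square-and-multiply, entries mod 947:
Q^1 = [[1,1],[1,0]]
Q^2 = (Q^1)² = [[2,1],[1,1]]
Q^4 = (Q^2)² = [[5,3],[3,2]]
Q^9 = (Q^4)²·Q = [[55,34],[34,21]]
Q^18 = (Q^9)² = [[393,690],[690,650]]
Q^37 = (Q^18)²·Q = [[744,794],[794,897]]
Q^75 = (Q^37)²·Q = [[104,222],[222,829]]
Q^150 = (Q^75)² = [[439,680],[680,706]]
F_150 mod 947 = Q^150[0][1] = 680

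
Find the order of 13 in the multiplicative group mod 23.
11

23 is prime, so ord(13) divides φ(23) = 22.
Divisors of 22: 1, 2, 11, 22.
Repeated squaring: 13^1 ≡ 13, 13^2 ≡ 8, 13^4 ≡ 18, 13^8 ≡ 2, 13^16 ≡ 4 (mod 23).
Test 13^d mod 23 for each divisor d in increasing order:
13^1 ≡ 13
13^2 ≡ 8
13^11 = 13^8·13^2·13^1 ≡ 1  ← first divisor giving 1
The order is 11.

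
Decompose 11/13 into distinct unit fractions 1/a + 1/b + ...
1/2 + 1/3 + 1/78

Greedy algorithm:
11/13: ceiling(13/11) = 2, use 1/2
9/26: ceiling(26/9) = 3, use 1/3
1/78: ceiling(78/1) = 78, use 1/78
Result: 11/13 = 1/2 + 1/3 + 1/78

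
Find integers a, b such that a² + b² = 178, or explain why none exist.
3² + 13² (a=3, b=13)

Factorization: 178 = 2 × 89
By Fermat: n is sum of two squares iff every prime p ≡ 3 (mod 4) appears to even power.
All primes ≡ 3 (mod 4) appear to even power.
Search a = 0, 1, 2, … for 178 - a² a perfect square: first hit at a = 3: 178 - 9 = 169 = 13².
178 = 3² + 13² = 9 + 169 ✓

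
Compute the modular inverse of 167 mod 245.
223

gcd(167, 245) = 1, so the inverse exists.
Extended Euclidean algorithm on (245, 167):
245 = 1 × 167 + 78  ⟹  78 = (1)·245 + (-1)·167
167 = 2 × 78 + 11  ⟹  11 = (-2)·245 + (3)·167
78 = 7 × 11 + 1  ⟹  1 = (15)·245 + (-22)·167
So (-22)·167 ≡ 1 (mod 245), i.e. 167^(-1) ≡ -22 ≡ 223 (mod 245).
Check: 167 × 223 = 37241 ≡ 1 (mod 245)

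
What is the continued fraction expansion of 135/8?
[16; 1, 7]

Euclidean algorithm steps:
135 = 16 × 8 + 7
8 = 1 × 7 + 1
7 = 7 × 1 + 0
Continued fraction: [16; 1, 7]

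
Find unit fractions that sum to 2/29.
1/15 + 1/435

Greedy algorithm:
2/29: ceiling(29/2) = 15, use 1/15
1/435: ceiling(435/1) = 435, use 1/435
Result: 2/29 = 1/15 + 1/435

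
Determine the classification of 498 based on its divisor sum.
abundant

Proper divisors of 498: sum = 1 + 2 + 3 + 6 + 83 + 166 + 249 = 510
Since 510 > 498, 498 is abundant.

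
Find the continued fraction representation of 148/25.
[5; 1, 11, 2]

Euclidean algorithm steps:
148 = 5 × 25 + 23
25 = 1 × 23 + 2
23 = 11 × 2 + 1
2 = 2 × 1 + 0
Continued fraction: [5; 1, 11, 2]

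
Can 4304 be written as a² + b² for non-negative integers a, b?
40² + 52² (a=40, b=52)

Factorization: 4304 = 2^4 × 269
By Fermat: n is sum of two squares iff every prime p ≡ 3 (mod 4) appears to even power.
All primes ≡ 3 (mod 4) appear to even power.
Search a = 0, 1, 2, … for 4304 - a² a perfect square: first hit at a = 40: 4304 - 1600 = 2704 = 52².
4304 = 40² + 52² = 1600 + 2704 ✓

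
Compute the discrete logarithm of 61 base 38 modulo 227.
147

Baby-step giant-step with step n = ⌈√227⌉ = 16.
Baby steps 38^j mod 227 (j:value) for j=0..15: 0:1, 1:38, 2:82, 3:165, 4:141, 5:137, 6:212, 7:111, 8:132, 9:22, 10:155, 11:215, 12:225, 13:151, 14:63, 15:124.
Giant-step multiplier: 38^(-16) ≡ 38^(226-16) = 38^210 ≡ 33 (mod 227).
Giant steps γ_i = 61·33^i mod 227: γ_0=61, γ_1=197, γ_2=145, γ_3=18, γ_4=140, γ_5=80, γ_6=143, γ_7=179, γ_8=5, γ_9=165 (in table at j=3).
x = i·n + j = 9·16 + 3 = 147.
Check: 38^147 ≡ 61 (mod 227).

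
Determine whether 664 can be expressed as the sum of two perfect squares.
Not possible

Factorization: 664 = 2^3 × 83
By Fermat: n is sum of two squares iff every prime p ≡ 3 (mod 4) appears to even power.
Prime(s) ≡ 3 (mod 4) with odd exponent: [(83, 1)]
Therefore 664 cannot be expressed as a² + b².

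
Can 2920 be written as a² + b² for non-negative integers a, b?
2² + 54² (a=2, b=54)

Factorization: 2920 = 2^3 × 5 × 73
By Fermat: n is sum of two squares iff every prime p ≡ 3 (mod 4) appears to even power.
All primes ≡ 3 (mod 4) appear to even power.
Search a = 0, 1, 2, … for 2920 - a² a perfect square: first hit at a = 2: 2920 - 4 = 2916 = 54².
2920 = 2² + 54² = 4 + 2916 ✓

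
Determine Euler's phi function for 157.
156

157 = 157
φ(n) = n × ∏(1 - 1/p) for each prime p dividing n
φ(157) = 157 × (1 - 1/157) = 156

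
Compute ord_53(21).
52

53 is prime, so ord(21) divides φ(53) = 52.
Divisors of 52: 1, 2, 4, 13, 26, 52.
Repeated squaring: 21^1 ≡ 21, 21^2 ≡ 17, 21^4 ≡ 24, 21^8 ≡ 46, 21^16 ≡ 49, 21^32 ≡ 16 (mod 53).
Test 21^d mod 53 for each divisor d in increasing order:
21^1 ≡ 21
21^2 ≡ 17
21^4 ≡ 24
21^13 = 21^8·21^4·21^1 ≡ 23
21^26 = 21^16·21^8·21^2 ≡ 52
21^52 = 21^32·21^16·21^4 ≡ 1  ← first divisor giving 1
The order is 52.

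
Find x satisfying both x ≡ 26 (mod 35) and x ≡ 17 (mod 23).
201

Using Chinese Remainder Theorem:
M = 35 × 23 = 805
M1 = 23, M2 = 35
y1 = 23^(-1) mod 35 = 32
y2 = 35^(-1) mod 23 = 2
x = (26×23×32 + 17×35×2) mod 805 = 201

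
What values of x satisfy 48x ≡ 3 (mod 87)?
x ≡ 20 (mod 29)

gcd(48, 87) = 3, which divides 3, so solutions exist.
Divide through by 3: 16x ≡ 1 (mod 29).
Find 16^(-1) mod 29 by the extended Euclidean algorithm:
29 = 1 × 16 + 13  ⟹  13 = (1)·29 + (-1)·16
16 = 1 × 13 + 3  ⟹  3 = (-1)·29 + (2)·16
13 = 4 × 3 + 1  ⟹  1 = (5)·29 + (-9)·16
So (-9)·16 ≡ 1 (mod 29), i.e. 16^(-1) ≡ -9 ≡ 20 (mod 29).
x ≡ 20 × 1 = 20 ≡ 20 (mod 29).
Check: 48 × 20 = 960 ≡ 3 (mod 87).
x ≡ 20 (mod 29), giving 3 solutions mod 87.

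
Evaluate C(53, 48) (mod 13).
0

Using Lucas' theorem:
Write n=53 and k=48 in base 13:
n in base 13: [4, 1]
k in base 13: [3, 9]
C(53,48) mod 13 = ∏ C(n_i, k_i) mod 13
Digit binomials (mod 13): C(4,3) = 4; C(1,9) = 0 (k_i > n_i)
Product: 4 × 0 = 0 ≡ 0 (mod 13)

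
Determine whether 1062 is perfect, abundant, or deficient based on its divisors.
abundant

Proper divisors of 1062: sum = 1 + 2 + 3 + 6 + 9 + 18 + 59 + 118 + 177 + 354 + 531 = 1278
Since 1278 > 1062, 1062 is abundant.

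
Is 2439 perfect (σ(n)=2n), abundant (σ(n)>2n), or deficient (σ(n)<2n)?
deficient

Proper divisors of 2439: sum = 1 + 3 + 9 + 271 + 813 = 1097
Since 1097 < 2439, 2439 is deficient.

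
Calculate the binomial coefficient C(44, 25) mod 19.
2

Using Lucas' theorem:
Write n=44 and k=25 in base 19:
n in base 19: [2, 6]
k in base 19: [1, 6]
C(44,25) mod 19 = ∏ C(n_i, k_i) mod 19
Digit binomials (mod 19): C(2,1) = 2; C(6,6) = 1
Product: 2 × 1 = 2 ≡ 2 (mod 19)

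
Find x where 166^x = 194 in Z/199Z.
57

Baby-step giant-step with step n = ⌈√199⌉ = 15.
Baby steps 166^j mod 199 (j:value) for j=0..14: 0:1, 1:166, 2:94, 3:82, 4:80, 5:146, 6:157, 7:192, 8:32, 9:138, 10:23, 11:37, 12:172, 13:95, 14:49.
Giant-step multiplier: 166^(-15) ≡ 166^(198-15) = 166^183 ≡ 191 (mod 199).
Giant steps γ_i = 194·191^i mod 199: γ_0=194, γ_1=40, γ_2=78, γ_3=172 (in table at j=12).
x = i·n + j = 3·15 + 12 = 57.
Check: 166^57 ≡ 194 (mod 199).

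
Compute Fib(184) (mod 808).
427

Matrix identity: Q^n = [[F_(n+1), F_n], [F_n, F_(n-1)]] with Q = [[1,1],[1,0]].
n = 184 = 10111000₂. Square-and-multiply, entries mod 808:
Q^1 = [[1,1],[1,0]]
Q^2 = (Q^1)² = [[2,1],[1,1]]
Q^5 = (Q^2)²·Q = [[8,5],[5,3]]
Q^11 = (Q^5)²·Q = [[144,89],[89,55]]
Q^23 = (Q^11)²·Q = [[312,377],[377,743]]
Q^46 = (Q^23)² = [[305,199],[199,106]]
Q^92 = (Q^46)² = [[114,181],[181,741]]
Q^184 = (Q^92)² = [[509,427],[427,82]]
F_184 mod 808 = Q^184[0][1] = 427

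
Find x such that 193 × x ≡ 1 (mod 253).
156

gcd(193, 253) = 1, so the inverse exists.
Extended Euclidean algorithm on (253, 193):
253 = 1 × 193 + 60  ⟹  60 = (1)·253 + (-1)·193
193 = 3 × 60 + 13  ⟹  13 = (-3)·253 + (4)·193
60 = 4 × 13 + 8  ⟹  8 = (13)·253 + (-17)·193
13 = 1 × 8 + 5  ⟹  5 = (-16)·253 + (21)·193
8 = 1 × 5 + 3  ⟹  3 = (29)·253 + (-38)·193
5 = 1 × 3 + 2  ⟹  2 = (-45)·253 + (59)·193
3 = 1 × 2 + 1  ⟹  1 = (74)·253 + (-97)·193
So (-97)·193 ≡ 1 (mod 253), i.e. 193^(-1) ≡ -97 ≡ 156 (mod 253).
Check: 193 × 156 = 30108 ≡ 1 (mod 253)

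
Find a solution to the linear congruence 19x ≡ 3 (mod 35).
x ≡ 2 (mod 35)

gcd(19, 35) = 1, which divides 3, so solutions exist.
Find 19^(-1) mod 35 by the extended Euclidean algorithm:
35 = 1 × 19 + 16  ⟹  16 = (1)·35 + (-1)·19
19 = 1 × 16 + 3  ⟹  3 = (-1)·35 + (2)·19
16 = 5 × 3 + 1  ⟹  1 = (6)·35 + (-11)·19
So (-11)·19 ≡ 1 (mod 35), i.e. 19^(-1) ≡ -11 ≡ 24 (mod 35).
x ≡ 24 × 3 = 72 ≡ 2 (mod 35).
Check: 19 × 2 = 38 ≡ 3 (mod 35).
Unique solution: x ≡ 2 (mod 35)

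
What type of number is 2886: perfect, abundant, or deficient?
abundant

Proper divisors of 2886: sum = 1 + 2 + 3 + 6 + 13 + 26 + 37 + 39 + 74 + 78 + 111 + 222 + 481 + 962 + 1443 = 3498
Since 3498 > 2886, 2886 is abundant.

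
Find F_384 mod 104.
96

Matrix identity: Q^n = [[F_(n+1), F_n], [F_n, F_(n-1)]] with Q = [[1,1],[1,0]].
n = 384 = 110000000₂. Square-and-multiply, entries mod 104:
Q^1 = [[1,1],[1,0]]
Q^3 = (Q^1)²·Q = [[3,2],[2,1]]
Q^6 = (Q^3)² = [[13,8],[8,5]]
Q^12 = (Q^6)² = [[25,40],[40,89]]
Q^24 = (Q^12)² = [[41,88],[88,57]]
Q^48 = (Q^24)² = [[65,96],[96,73]]
Q^96 = (Q^48)² = [[25,40],[40,89]]
Q^192 = (Q^96)² = [[41,88],[88,57]]
Q^384 = (Q^192)² = [[65,96],[96,73]]
F_384 mod 104 = Q^384[0][1] = 96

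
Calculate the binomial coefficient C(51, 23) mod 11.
9

Using Lucas' theorem:
Write n=51 and k=23 in base 11:
n in base 11: [4, 7]
k in base 11: [2, 1]
C(51,23) mod 11 = ∏ C(n_i, k_i) mod 11
Digit binomials (mod 11): C(4,2) = 6; C(7,1) = 7
Product: 6 × 7 = 42 ≡ 9 (mod 11)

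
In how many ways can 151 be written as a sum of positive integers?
45060624582

p(n) counts ways to write n as a sum of positive integers (order ignored).
Euler's pentagonal recurrence: p(k) = p(k-1) + p(k-2) - p(k-5) - p(k-7) + p(k-12) + p(k-15) - ... (offsets j(3j∓1)/2, signs ++--, p(0)=1, p(<0)=0).
DP table for k = 0..150: p(0)=1, p(1)=1, p(2)=2, p(3)=3, p(4)=5, p(5)=7, p(6)=11, p(7)=15, p(8)=22, p(9)=30, p(10)=42, p(11)=56, p(12)=77, p(13)=101, p(14)=135, p(15)=176, p(16)=231, p(17)=297, p(18)=385, p(19)=490, p(20)=627, p(21)=792, p(22)=1002, p(23)=1255, p(24)=1575, p(25)=1958, p(26)=2436, p(27)=3010, p(28)=3718, p(29)=4565, p(30)=5604, p(31)=6842, p(32)=8349, p(33)=10143, p(34)=12310, p(35)=14883, p(36)=17977, p(37)=21637, p(38)=26015, p(39)=31185, p(40)=37338, p(41)=44583, p(42)=53174, p(43)=63261, p(44)=75175, p(45)=89134, p(46)=105558, p(47)=124754, p(48)=147273, p(49)=173525, p(50)=204226, p(51)=239943, p(52)=281589, p(53)=329931, p(54)=386155, p(55)=451276, p(56)=526823, p(57)=614154, p(58)=715220, p(59)=831820, p(60)=966467, p(61)=1121505, p(62)=1300156, p(63)=1505499, p(64)=1741630, p(65)=2012558, p(66)=2323520, p(67)=2679689, p(68)=3087735, p(69)=3554345, p(70)=4087968, p(71)=4697205, p(72)=5392783, p(73)=6185689, p(74)=7089500, p(75)=8118264, p(76)=9289091, p(77)=10619863, p(78)=12132164, p(79)=13848650, p(80)=15796476, p(81)=18004327, p(82)=20506255, p(83)=23338469, p(84)=26543660, p(85)=30167357, p(86)=34262962, p(87)=38887673, p(88)=44108109, p(89)=49995925, p(90)=56634173, p(91)=64112359, p(92)=72533807, p(93)=82010177, p(94)=92669720, p(95)=104651419, p(96)=118114304, p(97)=133230930, p(98)=150198136, p(99)=169229875, p(100)=190569292, p(101)=214481126, p(102)=241265379, p(103)=271248950, p(104)=304801365, p(105)=342325709, p(106)=384276336, p(107)=431149389, p(108)=483502844, p(109)=541946240, p(110)=607163746, p(111)=679903203, p(112)=761002156, p(113)=851376628, p(114)=952050665, p(115)=1064144451, p(116)=1188908248, p(117)=1327710076, p(118)=1482074143, p(119)=1653668665, p(120)=1844349560, p(121)=2056148051, p(122)=2291320912, p(123)=2552338241, p(124)=2841940500, p(125)=3163127352, p(126)=3519222692, p(127)=3913864295, p(128)=4351078600, p(129)=4835271870, p(130)=5371315400, p(131)=5964539504, p(132)=6620830889, p(133)=7346629512, p(134)=8149040695, p(135)=9035836076, p(136)=10015581680, p(137)=11097645016, p(138)=12292341831, p(139)=13610949895, p(140)=15065878135, p(141)=16670689208, p(142)=18440293320, p(143)=20390982757, p(144)=22540654445, p(145)=24908858009, p(146)=27517052599, p(147)=30388671978, p(148)=33549419497, p(149)=37027355200, p(150)=40853235313.
Final step: p(151) = p(150) + p(149) - p(146) - p(144) + p(139) + p(136) - p(129) - p(125) + p(116) + p(111) - p(100) - p(94) + p(81) + p(74) - p(59) - p(51) + p(34) + p(25) - p(6)
= 40853235313 + 37027355200 - 27517052599 - 22540654445 + 13610949895 + 10015581680 - 4835271870 - 3163127352 + 1188908248 + 679903203 - 190569292 - 92669720 + 18004327 + 7089500 - 831820 - 239943 + 12310 + 1958 - 11
= 45060624582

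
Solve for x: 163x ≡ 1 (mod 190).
7

gcd(163, 190) = 1, so the inverse exists.
Extended Euclidean algorithm on (190, 163):
190 = 1 × 163 + 27  ⟹  27 = (1)·190 + (-1)·163
163 = 6 × 27 + 1  ⟹  1 = (-6)·190 + (7)·163
So (7)·163 ≡ 1 (mod 190), i.e. 163^(-1) ≡ 7 (mod 190).
Check: 163 × 7 = 1141 ≡ 1 (mod 190)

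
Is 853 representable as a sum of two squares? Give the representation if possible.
18² + 23² (a=18, b=23)

Factorization: 853 = 853
By Fermat: n is sum of two squares iff every prime p ≡ 3 (mod 4) appears to even power.
All primes ≡ 3 (mod 4) appear to even power.
Search a = 0, 1, 2, … for 853 - a² a perfect square: first hit at a = 18: 853 - 324 = 529 = 23².
853 = 18² + 23² = 324 + 529 ✓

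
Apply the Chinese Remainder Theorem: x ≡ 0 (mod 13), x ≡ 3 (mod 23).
26

Using Chinese Remainder Theorem:
M = 13 × 23 = 299
M1 = 23, M2 = 13
y1 = 23^(-1) mod 13 = 4
y2 = 13^(-1) mod 23 = 16
x = (0×23×4 + 3×13×16) mod 299 = 26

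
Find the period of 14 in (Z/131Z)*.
130

131 is prime, so ord(14) divides φ(131) = 130.
Divisors of 130: 1, 2, 5, 10, 13, 26, 65, 130.
Repeated squaring: 14^1 ≡ 14, 14^2 ≡ 65, 14^4 ≡ 33, 14^8 ≡ 41, 14^16 ≡ 109, 14^32 ≡ 91, 14^64 ≡ 28, 14^128 ≡ 129 (mod 131).
Test 14^d mod 131 for each divisor d in increasing order:
14^1 ≡ 14
14^2 ≡ 65
14^5 = 14^4·14^1 ≡ 69
14^10 = 14^8·14^2 ≡ 45
14^13 = 14^8·14^4·14^1 ≡ 78
14^26 = 14^16·14^8·14^2 ≡ 58
14^65 = 14^64·14^1 ≡ 130
14^130 = 14^128·14^2 ≡ 1  ← first divisor giving 1
The order is 130.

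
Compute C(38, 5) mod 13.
12

Using Lucas' theorem:
Write n=38 and k=5 in base 13:
n in base 13: [2, 12]
k in base 13: [0, 5]
C(38,5) mod 13 = ∏ C(n_i, k_i) mod 13
Digit binomials (mod 13): C(2,0) = 1; C(12,5) = 792 ≡ 12
Product: 1 × 12 = 12 ≡ 12 (mod 13)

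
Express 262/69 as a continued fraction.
[3; 1, 3, 1, 13]

Euclidean algorithm steps:
262 = 3 × 69 + 55
69 = 1 × 55 + 14
55 = 3 × 14 + 13
14 = 1 × 13 + 1
13 = 13 × 1 + 0
Continued fraction: [3; 1, 3, 1, 13]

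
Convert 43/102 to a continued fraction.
[0; 2, 2, 1, 2, 5]

Euclidean algorithm steps:
43 = 0 × 102 + 43
102 = 2 × 43 + 16
43 = 2 × 16 + 11
16 = 1 × 11 + 5
11 = 2 × 5 + 1
5 = 5 × 1 + 0
Continued fraction: [0; 2, 2, 1, 2, 5]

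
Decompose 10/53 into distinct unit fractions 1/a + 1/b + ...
1/6 + 1/46 + 1/3657

Greedy algorithm:
10/53: ceiling(53/10) = 6, use 1/6
7/318: ceiling(318/7) = 46, use 1/46
1/3657: ceiling(3657/1) = 3657, use 1/3657
Result: 10/53 = 1/6 + 1/46 + 1/3657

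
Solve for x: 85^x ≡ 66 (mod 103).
48

Baby-step giant-step with step n = ⌈√103⌉ = 11.
Baby steps 85^j mod 103 (j:value) for j=0..10: 0:1, 1:85, 2:15, 3:39, 4:19, 5:70, 6:79, 7:20, 8:52, 9:94, 10:59.
Giant-step multiplier: 85^(-11) ≡ 85^(102-11) = 85^91 ≡ 74 (mod 103).
Giant steps γ_i = 66·74^i mod 103: γ_0=66, γ_1=43, γ_2=92, γ_3=10, γ_4=19 (in table at j=4).
x = i·n + j = 4·11 + 4 = 48.
Check: 85^48 ≡ 66 (mod 103).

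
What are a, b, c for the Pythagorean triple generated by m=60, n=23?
(3071, 2760, 4129)

Euclid's formula: a = m² - n², b = 2mn, c = m² + n²
m = 60, n = 23
a = 60² - 23² = 3600 - 529 = 3071
b = 2 × 60 × 23 = 2760
c = 60² + 23² = 3600 + 529 = 4129
Verification: 3071² + 2760² = 9431041 + 7617600 = 17048641 = 4129² ✓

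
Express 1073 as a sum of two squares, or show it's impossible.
7² + 32² (a=7, b=32)

Factorization: 1073 = 29 × 37
By Fermat: n is sum of two squares iff every prime p ≡ 3 (mod 4) appears to even power.
All primes ≡ 3 (mod 4) appear to even power.
Search a = 0, 1, 2, … for 1073 - a² a perfect square: first hit at a = 7: 1073 - 49 = 1024 = 32².
1073 = 7² + 32² = 49 + 1024 ✓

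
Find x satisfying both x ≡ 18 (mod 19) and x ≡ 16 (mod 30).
436

Using Chinese Remainder Theorem:
M = 19 × 30 = 570
M1 = 30, M2 = 19
y1 = 30^(-1) mod 19 = 7
y2 = 19^(-1) mod 30 = 19
x = (18×30×7 + 16×19×19) mod 570 = 436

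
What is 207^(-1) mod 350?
93

gcd(207, 350) = 1, so the inverse exists.
Extended Euclidean algorithm on (350, 207):
350 = 1 × 207 + 143  ⟹  143 = (1)·350 + (-1)·207
207 = 1 × 143 + 64  ⟹  64 = (-1)·350 + (2)·207
143 = 2 × 64 + 15  ⟹  15 = (3)·350 + (-5)·207
64 = 4 × 15 + 4  ⟹  4 = (-13)·350 + (22)·207
15 = 3 × 4 + 3  ⟹  3 = (42)·350 + (-71)·207
4 = 1 × 3 + 1  ⟹  1 = (-55)·350 + (93)·207
So (93)·207 ≡ 1 (mod 350), i.e. 207^(-1) ≡ 93 (mod 350).
Check: 207 × 93 = 19251 ≡ 1 (mod 350)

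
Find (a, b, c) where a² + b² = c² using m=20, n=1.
(399, 40, 401)

Euclid's formula: a = m² - n², b = 2mn, c = m² + n²
m = 20, n = 1
a = 20² - 1² = 400 - 1 = 399
b = 2 × 20 × 1 = 40
c = 20² + 1² = 400 + 1 = 401
Verification: 399² + 40² = 159201 + 1600 = 160801 = 401² ✓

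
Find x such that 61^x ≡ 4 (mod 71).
58

Baby-step giant-step with step n = ⌈√71⌉ = 9.
Baby steps 61^j mod 71 (j:value) for j=0..8: 0:1, 1:61, 2:29, 3:65, 4:60, 5:39, 6:36, 7:66, 8:50.
Giant-step multiplier: 61^(-9) ≡ 61^(70-9) = 61^61 ≡ 47 (mod 71).
Giant steps γ_i = 4·47^i mod 71: γ_0=4, γ_1=46, γ_2=32, γ_3=13, γ_4=43, γ_5=33, γ_6=60 (in table at j=4).
x = i·n + j = 6·9 + 4 = 58.
Check: 61^58 ≡ 4 (mod 71).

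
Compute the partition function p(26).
2436

p(n) counts ways to write n as a sum of positive integers (order ignored).
Euler's pentagonal recurrence: p(k) = p(k-1) + p(k-2) - p(k-5) - p(k-7) + p(k-12) + p(k-15) - ... (offsets j(3j∓1)/2, signs ++--, p(0)=1, p(<0)=0).
DP table for k = 0..25: p(0)=1, p(1)=1, p(2)=2, p(3)=3, p(4)=5, p(5)=7, p(6)=11, p(7)=15, p(8)=22, p(9)=30, p(10)=42, p(11)=56, p(12)=77, p(13)=101, p(14)=135, p(15)=176, p(16)=231, p(17)=297, p(18)=385, p(19)=490, p(20)=627, p(21)=792, p(22)=1002, p(23)=1255, p(24)=1575, p(25)=1958.
Final step: p(26) = p(25) + p(24) - p(21) - p(19) + p(14) + p(11) - p(4) - p(0)
= 1958 + 1575 - 792 - 490 + 135 + 56 - 5 - 1
= 2436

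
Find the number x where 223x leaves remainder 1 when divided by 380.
167

gcd(223, 380) = 1, so the inverse exists.
Extended Euclidean algorithm on (380, 223):
380 = 1 × 223 + 157  ⟹  157 = (1)·380 + (-1)·223
223 = 1 × 157 + 66  ⟹  66 = (-1)·380 + (2)·223
157 = 2 × 66 + 25  ⟹  25 = (3)·380 + (-5)·223
66 = 2 × 25 + 16  ⟹  16 = (-7)·380 + (12)·223
25 = 1 × 16 + 9  ⟹  9 = (10)·380 + (-17)·223
16 = 1 × 9 + 7  ⟹  7 = (-17)·380 + (29)·223
9 = 1 × 7 + 2  ⟹  2 = (27)·380 + (-46)·223
7 = 3 × 2 + 1  ⟹  1 = (-98)·380 + (167)·223
So (167)·223 ≡ 1 (mod 380), i.e. 223^(-1) ≡ 167 (mod 380).
Check: 223 × 167 = 37241 ≡ 1 (mod 380)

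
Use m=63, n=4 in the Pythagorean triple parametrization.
(3953, 504, 3985)

Euclid's formula: a = m² - n², b = 2mn, c = m² + n²
m = 63, n = 4
a = 63² - 4² = 3969 - 16 = 3953
b = 2 × 63 × 4 = 504
c = 63² + 4² = 3969 + 16 = 3985
Verification: 3953² + 504² = 15626209 + 254016 = 15880225 = 3985² ✓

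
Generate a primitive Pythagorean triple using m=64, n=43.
(2247, 5504, 5945)

Euclid's formula: a = m² - n², b = 2mn, c = m² + n²
m = 64, n = 43
a = 64² - 43² = 4096 - 1849 = 2247
b = 2 × 64 × 43 = 5504
c = 64² + 43² = 4096 + 1849 = 5945
Verification: 2247² + 5504² = 5049009 + 30294016 = 35343025 = 5945² ✓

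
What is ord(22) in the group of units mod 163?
27

163 is prime, so ord(22) divides φ(163) = 162.
Divisors of 162: 1, 2, 3, 6, 9, 18, 27, 54, 81, 162.
Repeated squaring: 22^1 ≡ 22, 22^2 ≡ 158, 22^4 ≡ 25, 22^8 ≡ 136, 22^16 ≡ 77, 22^32 ≡ 61, 22^64 ≡ 135, 22^128 ≡ 132 (mod 163).
Test 22^d mod 163 for each divisor d in increasing order:
22^1 ≡ 22
22^2 ≡ 158
22^3 = 22^2·22^1 ≡ 53
22^6 = 22^4·22^2 ≡ 38
22^9 = 22^8·22^1 ≡ 58
22^18 = 22^16·22^2 ≡ 104
22^27 = 22^16·22^8·22^2·22^1 ≡ 1  ← first divisor giving 1
The order is 27.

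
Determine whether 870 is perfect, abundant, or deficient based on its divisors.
abundant

Proper divisors of 870: sum = 1 + 2 + 3 + 5 + 6 + 10 + 15 + 29 + 30 + 58 + 87 + 145 + 174 + 290 + 435 = 1290
Since 1290 > 870, 870 is abundant.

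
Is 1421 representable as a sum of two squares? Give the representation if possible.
14² + 35² (a=14, b=35)

Factorization: 1421 = 7^2 × 29
By Fermat: n is sum of two squares iff every prime p ≡ 3 (mod 4) appears to even power.
All primes ≡ 3 (mod 4) appear to even power.
Search a = 0, 1, 2, … for 1421 - a² a perfect square: first hit at a = 14: 1421 - 196 = 1225 = 35².
1421 = 14² + 35² = 196 + 1225 ✓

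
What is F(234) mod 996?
592

Matrix identity: Q^n = [[F_(n+1), F_n], [F_n, F_(n-1)]] with Q = [[1,1],[1,0]].
n = 234 = 11101010₂. Square-and-multiply, entries mod 996:
Q^1 = [[1,1],[1,0]]
Q^3 = (Q^1)²·Q = [[3,2],[2,1]]
Q^7 = (Q^3)²·Q = [[21,13],[13,8]]
Q^14 = (Q^7)² = [[610,377],[377,233]]
Q^29 = (Q^14)²·Q = [[380,293],[293,87]]
Q^58 = (Q^29)² = [[173,379],[379,790]]
Q^117 = (Q^58)²·Q = [[707,266],[266,441]]
Q^234 = (Q^117)² = [[893,592],[592,301]]
F_234 mod 996 = Q^234[0][1] = 592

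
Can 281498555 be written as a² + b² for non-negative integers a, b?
Not possible

Factorization: 281498555 = 5 × 13 × 163^3
By Fermat: n is sum of two squares iff every prime p ≡ 3 (mod 4) appears to even power.
Prime(s) ≡ 3 (mod 4) with odd exponent: [(163, 3)]
Therefore 281498555 cannot be expressed as a² + b².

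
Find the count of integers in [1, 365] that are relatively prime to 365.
288

365 = 5 × 73
φ(n) = n × ∏(1 - 1/p) for each prime p dividing n
φ(365) = 365 × (1 - 1/5) × (1 - 1/73) = 288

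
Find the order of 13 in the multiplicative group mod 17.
4

17 is prime, so ord(13) divides φ(17) = 16.
Divisors of 16: 1, 2, 4, 8, 16.
Repeated squaring: 13^1 ≡ 13, 13^2 ≡ 16, 13^4 ≡ 1, 13^8 ≡ 1, 13^16 ≡ 1 (mod 17).
Test 13^d mod 17 for each divisor d in increasing order:
13^1 ≡ 13
13^2 ≡ 16
13^4 ≡ 1  ← first divisor giving 1
The order is 4.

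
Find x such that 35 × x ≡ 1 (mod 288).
107

gcd(35, 288) = 1, so the inverse exists.
Extended Euclidean algorithm on (288, 35):
288 = 8 × 35 + 8  ⟹  8 = (1)·288 + (-8)·35
35 = 4 × 8 + 3  ⟹  3 = (-4)·288 + (33)·35
8 = 2 × 3 + 2  ⟹  2 = (9)·288 + (-74)·35
3 = 1 × 2 + 1  ⟹  1 = (-13)·288 + (107)·35
So (107)·35 ≡ 1 (mod 288), i.e. 35^(-1) ≡ 107 (mod 288).
Check: 35 × 107 = 3745 ≡ 1 (mod 288)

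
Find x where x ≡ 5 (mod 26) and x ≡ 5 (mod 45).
5

Using Chinese Remainder Theorem:
M = 26 × 45 = 1170
M1 = 45, M2 = 26
y1 = 45^(-1) mod 26 = 11
y2 = 26^(-1) mod 45 = 26
x = (5×45×11 + 5×26×26) mod 1170 = 5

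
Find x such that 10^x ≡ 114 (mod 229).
87

Baby-step giant-step with step n = ⌈√229⌉ = 16.
Baby steps 10^j mod 229 (j:value) for j=0..15: 0:1, 1:10, 2:100, 3:84, 4:153, 5:156, 6:186, 7:28, 8:51, 9:52, 10:62, 11:162, 12:17, 13:170, 14:97, 15:54.
Giant-step multiplier: 10^(-16) ≡ 10^(228-16) = 10^212 ≡ 81 (mod 229).
Giant steps γ_i = 114·81^i mod 229: γ_0=114, γ_1=74, γ_2=40, γ_3=34, γ_4=6, γ_5=28 (in table at j=7).
x = i·n + j = 5·16 + 7 = 87.
Check: 10^87 ≡ 114 (mod 229).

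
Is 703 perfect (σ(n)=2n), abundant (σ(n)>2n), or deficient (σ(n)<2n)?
deficient

Proper divisors of 703: sum = 1 + 19 + 37 = 57
Since 57 < 703, 703 is deficient.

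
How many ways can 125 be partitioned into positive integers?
3163127352

p(n) counts ways to write n as a sum of positive integers (order ignored).
Euler's pentagonal recurrence: p(k) = p(k-1) + p(k-2) - p(k-5) - p(k-7) + p(k-12) + p(k-15) - ... (offsets j(3j∓1)/2, signs ++--, p(0)=1, p(<0)=0).
DP table for k = 0..124: p(0)=1, p(1)=1, p(2)=2, p(3)=3, p(4)=5, p(5)=7, p(6)=11, p(7)=15, p(8)=22, p(9)=30, p(10)=42, p(11)=56, p(12)=77, p(13)=101, p(14)=135, p(15)=176, p(16)=231, p(17)=297, p(18)=385, p(19)=490, p(20)=627, p(21)=792, p(22)=1002, p(23)=1255, p(24)=1575, p(25)=1958, p(26)=2436, p(27)=3010, p(28)=3718, p(29)=4565, p(30)=5604, p(31)=6842, p(32)=8349, p(33)=10143, p(34)=12310, p(35)=14883, p(36)=17977, p(37)=21637, p(38)=26015, p(39)=31185, p(40)=37338, p(41)=44583, p(42)=53174, p(43)=63261, p(44)=75175, p(45)=89134, p(46)=105558, p(47)=124754, p(48)=147273, p(49)=173525, p(50)=204226, p(51)=239943, p(52)=281589, p(53)=329931, p(54)=386155, p(55)=451276, p(56)=526823, p(57)=614154, p(58)=715220, p(59)=831820, p(60)=966467, p(61)=1121505, p(62)=1300156, p(63)=1505499, p(64)=1741630, p(65)=2012558, p(66)=2323520, p(67)=2679689, p(68)=3087735, p(69)=3554345, p(70)=4087968, p(71)=4697205, p(72)=5392783, p(73)=6185689, p(74)=7089500, p(75)=8118264, p(76)=9289091, p(77)=10619863, p(78)=12132164, p(79)=13848650, p(80)=15796476, p(81)=18004327, p(82)=20506255, p(83)=23338469, p(84)=26543660, p(85)=30167357, p(86)=34262962, p(87)=38887673, p(88)=44108109, p(89)=49995925, p(90)=56634173, p(91)=64112359, p(92)=72533807, p(93)=82010177, p(94)=92669720, p(95)=104651419, p(96)=118114304, p(97)=133230930, p(98)=150198136, p(99)=169229875, p(100)=190569292, p(101)=214481126, p(102)=241265379, p(103)=271248950, p(104)=304801365, p(105)=342325709, p(106)=384276336, p(107)=431149389, p(108)=483502844, p(109)=541946240, p(110)=607163746, p(111)=679903203, p(112)=761002156, p(113)=851376628, p(114)=952050665, p(115)=1064144451, p(116)=1188908248, p(117)=1327710076, p(118)=1482074143, p(119)=1653668665, p(120)=1844349560, p(121)=2056148051, p(122)=2291320912, p(123)=2552338241, p(124)=2841940500.
Final step: p(125) = p(124) + p(123) - p(120) - p(118) + p(113) + p(110) - p(103) - p(99) + p(90) + p(85) - p(74) - p(68) + p(55) + p(48) - p(33) - p(25) + p(8)
= 2841940500 + 2552338241 - 1844349560 - 1482074143 + 851376628 + 607163746 - 271248950 - 169229875 + 56634173 + 30167357 - 7089500 - 3087735 + 451276 + 147273 - 10143 - 1958 + 22
= 3163127352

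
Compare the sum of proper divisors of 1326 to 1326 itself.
abundant

Proper divisors of 1326: sum = 1 + 2 + 3 + 6 + 13 + 17 + 26 + 34 + 39 + 51 + 78 + 102 + 221 + 442 + 663 = 1698
Since 1698 > 1326, 1326 is abundant.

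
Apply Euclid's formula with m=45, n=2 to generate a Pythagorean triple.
(2021, 180, 2029)

Euclid's formula: a = m² - n², b = 2mn, c = m² + n²
m = 45, n = 2
a = 45² - 2² = 2025 - 4 = 2021
b = 2 × 45 × 2 = 180
c = 45² + 2² = 2025 + 4 = 2029
Verification: 2021² + 180² = 4084441 + 32400 = 4116841 = 2029² ✓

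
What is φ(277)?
276

277 = 277
φ(n) = n × ∏(1 - 1/p) for each prime p dividing n
φ(277) = 277 × (1 - 1/277) = 276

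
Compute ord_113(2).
28

113 is prime, so ord(2) divides φ(113) = 112.
Divisors of 112: 1, 2, 4, 7, 8, 14, 16, 28, 56, 112.
Repeated squaring: 2^1 ≡ 2, 2^2 ≡ 4, 2^4 ≡ 16, 2^8 ≡ 30, 2^16 ≡ 109, 2^32 ≡ 16, 2^64 ≡ 30 (mod 113).
Test 2^d mod 113 for each divisor d in increasing order:
2^1 ≡ 2
2^2 ≡ 4
2^4 ≡ 16
2^7 = 2^4·2^2·2^1 ≡ 15
2^8 ≡ 30
2^14 = 2^8·2^4·2^2 ≡ 112
2^16 ≡ 109
2^28 = 2^16·2^8·2^4 ≡ 1  ← first divisor giving 1
The order is 28.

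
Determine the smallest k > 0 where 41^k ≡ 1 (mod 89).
88

89 is prime, so ord(41) divides φ(89) = 88.
Divisors of 88: 1, 2, 4, 8, 11, 22, 44, 88.
Repeated squaring: 41^1 ≡ 41, 41^2 ≡ 79, 41^4 ≡ 11, 41^8 ≡ 32, 41^16 ≡ 45, 41^32 ≡ 67, 41^64 ≡ 39 (mod 89).
Test 41^d mod 89 for each divisor d in increasing order:
41^1 ≡ 41
41^2 ≡ 79
41^4 ≡ 11
41^8 ≡ 32
41^11 = 41^8·41^2·41^1 ≡ 52
41^22 = 41^16·41^4·41^2 ≡ 34
41^44 = 41^32·41^8·41^4 ≡ 88
41^88 = 41^64·41^16·41^8 ≡ 1  ← first divisor giving 1
The order is 88.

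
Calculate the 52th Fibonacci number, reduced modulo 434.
227

Matrix identity: Q^n = [[F_(n+1), F_n], [F_n, F_(n-1)]] with Q = [[1,1],[1,0]].
n = 52 = 110100₂. Square-and-multiply, entries mod 434:
Q^1 = [[1,1],[1,0]]
Q^3 = (Q^1)²·Q = [[3,2],[2,1]]
Q^6 = (Q^3)² = [[13,8],[8,5]]
Q^13 = (Q^6)²·Q = [[377,233],[233,144]]
Q^26 = (Q^13)² = [[250,307],[307,377]]
Q^52 = (Q^26)² = [[75,227],[227,282]]
F_52 mod 434 = Q^52[0][1] = 227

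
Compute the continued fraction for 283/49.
[5; 1, 3, 2, 5]

Euclidean algorithm steps:
283 = 5 × 49 + 38
49 = 1 × 38 + 11
38 = 3 × 11 + 5
11 = 2 × 5 + 1
5 = 5 × 1 + 0
Continued fraction: [5; 1, 3, 2, 5]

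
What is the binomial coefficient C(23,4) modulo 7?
0

Using Lucas' theorem:
Write n=23 and k=4 in base 7:
n in base 7: [3, 2]
k in base 7: [0, 4]
C(23,4) mod 7 = ∏ C(n_i, k_i) mod 7
Digit binomials (mod 7): C(3,0) = 1; C(2,4) = 0 (k_i > n_i)
Product: 1 × 0 = 0 ≡ 0 (mod 7)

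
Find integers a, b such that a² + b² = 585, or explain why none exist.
3² + 24² (a=3, b=24)

Factorization: 585 = 3^2 × 5 × 13
By Fermat: n is sum of two squares iff every prime p ≡ 3 (mod 4) appears to even power.
All primes ≡ 3 (mod 4) appear to even power.
Search a = 0, 1, 2, … for 585 - a² a perfect square: first hit at a = 3: 585 - 9 = 576 = 24².
585 = 3² + 24² = 9 + 576 ✓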